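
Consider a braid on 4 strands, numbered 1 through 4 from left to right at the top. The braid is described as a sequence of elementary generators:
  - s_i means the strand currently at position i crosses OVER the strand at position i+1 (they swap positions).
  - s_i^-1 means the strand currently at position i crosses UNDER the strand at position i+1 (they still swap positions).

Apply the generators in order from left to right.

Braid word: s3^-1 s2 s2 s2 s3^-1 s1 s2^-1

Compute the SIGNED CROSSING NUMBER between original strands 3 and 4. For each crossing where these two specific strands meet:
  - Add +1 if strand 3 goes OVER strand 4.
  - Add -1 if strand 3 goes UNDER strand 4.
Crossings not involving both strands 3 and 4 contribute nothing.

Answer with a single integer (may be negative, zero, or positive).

Gen 1: 3 under 4. Both 3&4? yes. Contrib: -1. Sum: -1
Gen 2: crossing 2x4. Both 3&4? no. Sum: -1
Gen 3: crossing 4x2. Both 3&4? no. Sum: -1
Gen 4: crossing 2x4. Both 3&4? no. Sum: -1
Gen 5: crossing 2x3. Both 3&4? no. Sum: -1
Gen 6: crossing 1x4. Both 3&4? no. Sum: -1
Gen 7: crossing 1x3. Both 3&4? no. Sum: -1

Answer: -1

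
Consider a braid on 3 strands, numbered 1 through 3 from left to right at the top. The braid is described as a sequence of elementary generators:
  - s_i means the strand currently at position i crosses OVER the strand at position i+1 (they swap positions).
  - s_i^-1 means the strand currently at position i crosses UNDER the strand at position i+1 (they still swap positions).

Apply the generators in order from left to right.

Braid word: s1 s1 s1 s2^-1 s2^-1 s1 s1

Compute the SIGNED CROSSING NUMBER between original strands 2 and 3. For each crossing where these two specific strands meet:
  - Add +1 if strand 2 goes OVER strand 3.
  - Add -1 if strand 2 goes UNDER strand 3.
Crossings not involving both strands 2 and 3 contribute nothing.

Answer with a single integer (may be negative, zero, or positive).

Gen 1: crossing 1x2. Both 2&3? no. Sum: 0
Gen 2: crossing 2x1. Both 2&3? no. Sum: 0
Gen 3: crossing 1x2. Both 2&3? no. Sum: 0
Gen 4: crossing 1x3. Both 2&3? no. Sum: 0
Gen 5: crossing 3x1. Both 2&3? no. Sum: 0
Gen 6: crossing 2x1. Both 2&3? no. Sum: 0
Gen 7: crossing 1x2. Both 2&3? no. Sum: 0

Answer: 0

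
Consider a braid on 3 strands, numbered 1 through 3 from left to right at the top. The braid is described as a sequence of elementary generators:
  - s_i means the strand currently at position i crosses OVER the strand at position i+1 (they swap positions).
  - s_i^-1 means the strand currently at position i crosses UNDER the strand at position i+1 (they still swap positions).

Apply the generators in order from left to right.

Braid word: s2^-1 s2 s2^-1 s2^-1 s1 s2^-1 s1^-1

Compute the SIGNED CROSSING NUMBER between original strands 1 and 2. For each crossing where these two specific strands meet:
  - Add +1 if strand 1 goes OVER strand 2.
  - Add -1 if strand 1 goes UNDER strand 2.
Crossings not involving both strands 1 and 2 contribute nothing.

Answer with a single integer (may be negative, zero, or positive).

Gen 1: crossing 2x3. Both 1&2? no. Sum: 0
Gen 2: crossing 3x2. Both 1&2? no. Sum: 0
Gen 3: crossing 2x3. Both 1&2? no. Sum: 0
Gen 4: crossing 3x2. Both 1&2? no. Sum: 0
Gen 5: 1 over 2. Both 1&2? yes. Contrib: +1. Sum: 1
Gen 6: crossing 1x3. Both 1&2? no. Sum: 1
Gen 7: crossing 2x3. Both 1&2? no. Sum: 1

Answer: 1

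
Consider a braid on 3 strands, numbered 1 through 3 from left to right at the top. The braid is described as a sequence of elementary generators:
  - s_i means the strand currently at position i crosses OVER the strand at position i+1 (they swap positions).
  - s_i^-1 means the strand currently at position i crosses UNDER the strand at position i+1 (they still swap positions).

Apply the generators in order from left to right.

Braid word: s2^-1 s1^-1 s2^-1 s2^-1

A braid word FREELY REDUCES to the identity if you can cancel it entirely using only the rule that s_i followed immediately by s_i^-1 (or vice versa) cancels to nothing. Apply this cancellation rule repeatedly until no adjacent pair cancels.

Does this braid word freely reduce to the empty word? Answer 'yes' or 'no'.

Answer: no

Derivation:
Gen 1 (s2^-1): push. Stack: [s2^-1]
Gen 2 (s1^-1): push. Stack: [s2^-1 s1^-1]
Gen 3 (s2^-1): push. Stack: [s2^-1 s1^-1 s2^-1]
Gen 4 (s2^-1): push. Stack: [s2^-1 s1^-1 s2^-1 s2^-1]
Reduced word: s2^-1 s1^-1 s2^-1 s2^-1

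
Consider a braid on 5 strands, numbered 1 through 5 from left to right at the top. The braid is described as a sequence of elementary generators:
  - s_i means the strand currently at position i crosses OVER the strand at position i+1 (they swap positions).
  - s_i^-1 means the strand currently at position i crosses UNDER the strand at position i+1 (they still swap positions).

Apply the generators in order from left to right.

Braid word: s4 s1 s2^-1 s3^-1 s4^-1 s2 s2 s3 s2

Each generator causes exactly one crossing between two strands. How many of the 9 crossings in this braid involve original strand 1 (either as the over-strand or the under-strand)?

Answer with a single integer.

Answer: 4

Derivation:
Gen 1: crossing 4x5. Involves strand 1? no. Count so far: 0
Gen 2: crossing 1x2. Involves strand 1? yes. Count so far: 1
Gen 3: crossing 1x3. Involves strand 1? yes. Count so far: 2
Gen 4: crossing 1x5. Involves strand 1? yes. Count so far: 3
Gen 5: crossing 1x4. Involves strand 1? yes. Count so far: 4
Gen 6: crossing 3x5. Involves strand 1? no. Count so far: 4
Gen 7: crossing 5x3. Involves strand 1? no. Count so far: 4
Gen 8: crossing 5x4. Involves strand 1? no. Count so far: 4
Gen 9: crossing 3x4. Involves strand 1? no. Count so far: 4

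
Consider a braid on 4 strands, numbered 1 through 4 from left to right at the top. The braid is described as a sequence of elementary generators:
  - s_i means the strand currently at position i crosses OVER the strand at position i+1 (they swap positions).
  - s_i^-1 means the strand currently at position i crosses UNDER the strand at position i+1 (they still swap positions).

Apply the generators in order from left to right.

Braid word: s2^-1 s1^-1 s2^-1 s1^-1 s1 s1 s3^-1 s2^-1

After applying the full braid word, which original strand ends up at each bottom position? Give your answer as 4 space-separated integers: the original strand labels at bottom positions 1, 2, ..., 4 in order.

Answer: 2 4 3 1

Derivation:
Gen 1 (s2^-1): strand 2 crosses under strand 3. Perm now: [1 3 2 4]
Gen 2 (s1^-1): strand 1 crosses under strand 3. Perm now: [3 1 2 4]
Gen 3 (s2^-1): strand 1 crosses under strand 2. Perm now: [3 2 1 4]
Gen 4 (s1^-1): strand 3 crosses under strand 2. Perm now: [2 3 1 4]
Gen 5 (s1): strand 2 crosses over strand 3. Perm now: [3 2 1 4]
Gen 6 (s1): strand 3 crosses over strand 2. Perm now: [2 3 1 4]
Gen 7 (s3^-1): strand 1 crosses under strand 4. Perm now: [2 3 4 1]
Gen 8 (s2^-1): strand 3 crosses under strand 4. Perm now: [2 4 3 1]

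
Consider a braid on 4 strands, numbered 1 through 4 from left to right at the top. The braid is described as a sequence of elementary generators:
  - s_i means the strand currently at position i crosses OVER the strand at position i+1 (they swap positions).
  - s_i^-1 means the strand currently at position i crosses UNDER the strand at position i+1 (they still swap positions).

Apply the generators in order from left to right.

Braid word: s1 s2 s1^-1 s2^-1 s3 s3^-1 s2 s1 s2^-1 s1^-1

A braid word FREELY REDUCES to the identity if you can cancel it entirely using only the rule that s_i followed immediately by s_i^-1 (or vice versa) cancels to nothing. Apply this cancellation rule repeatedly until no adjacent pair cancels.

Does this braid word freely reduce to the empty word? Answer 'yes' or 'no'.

Gen 1 (s1): push. Stack: [s1]
Gen 2 (s2): push. Stack: [s1 s2]
Gen 3 (s1^-1): push. Stack: [s1 s2 s1^-1]
Gen 4 (s2^-1): push. Stack: [s1 s2 s1^-1 s2^-1]
Gen 5 (s3): push. Stack: [s1 s2 s1^-1 s2^-1 s3]
Gen 6 (s3^-1): cancels prior s3. Stack: [s1 s2 s1^-1 s2^-1]
Gen 7 (s2): cancels prior s2^-1. Stack: [s1 s2 s1^-1]
Gen 8 (s1): cancels prior s1^-1. Stack: [s1 s2]
Gen 9 (s2^-1): cancels prior s2. Stack: [s1]
Gen 10 (s1^-1): cancels prior s1. Stack: []
Reduced word: (empty)

Answer: yes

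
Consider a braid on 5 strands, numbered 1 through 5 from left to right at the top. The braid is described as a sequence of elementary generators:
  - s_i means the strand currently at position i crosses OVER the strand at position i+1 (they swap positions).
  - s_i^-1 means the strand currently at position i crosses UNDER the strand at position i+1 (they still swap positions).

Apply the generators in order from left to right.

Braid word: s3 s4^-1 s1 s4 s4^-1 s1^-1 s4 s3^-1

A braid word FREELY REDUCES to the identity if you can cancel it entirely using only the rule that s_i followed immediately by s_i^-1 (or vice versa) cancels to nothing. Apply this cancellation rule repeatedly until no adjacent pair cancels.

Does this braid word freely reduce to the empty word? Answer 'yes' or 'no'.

Answer: yes

Derivation:
Gen 1 (s3): push. Stack: [s3]
Gen 2 (s4^-1): push. Stack: [s3 s4^-1]
Gen 3 (s1): push. Stack: [s3 s4^-1 s1]
Gen 4 (s4): push. Stack: [s3 s4^-1 s1 s4]
Gen 5 (s4^-1): cancels prior s4. Stack: [s3 s4^-1 s1]
Gen 6 (s1^-1): cancels prior s1. Stack: [s3 s4^-1]
Gen 7 (s4): cancels prior s4^-1. Stack: [s3]
Gen 8 (s3^-1): cancels prior s3. Stack: []
Reduced word: (empty)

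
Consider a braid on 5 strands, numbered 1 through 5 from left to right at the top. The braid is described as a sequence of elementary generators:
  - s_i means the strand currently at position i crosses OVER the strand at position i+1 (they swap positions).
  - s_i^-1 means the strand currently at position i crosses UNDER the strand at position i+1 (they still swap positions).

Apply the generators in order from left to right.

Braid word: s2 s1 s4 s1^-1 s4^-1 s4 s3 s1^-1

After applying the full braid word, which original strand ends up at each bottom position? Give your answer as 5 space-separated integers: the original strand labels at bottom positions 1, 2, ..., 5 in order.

Gen 1 (s2): strand 2 crosses over strand 3. Perm now: [1 3 2 4 5]
Gen 2 (s1): strand 1 crosses over strand 3. Perm now: [3 1 2 4 5]
Gen 3 (s4): strand 4 crosses over strand 5. Perm now: [3 1 2 5 4]
Gen 4 (s1^-1): strand 3 crosses under strand 1. Perm now: [1 3 2 5 4]
Gen 5 (s4^-1): strand 5 crosses under strand 4. Perm now: [1 3 2 4 5]
Gen 6 (s4): strand 4 crosses over strand 5. Perm now: [1 3 2 5 4]
Gen 7 (s3): strand 2 crosses over strand 5. Perm now: [1 3 5 2 4]
Gen 8 (s1^-1): strand 1 crosses under strand 3. Perm now: [3 1 5 2 4]

Answer: 3 1 5 2 4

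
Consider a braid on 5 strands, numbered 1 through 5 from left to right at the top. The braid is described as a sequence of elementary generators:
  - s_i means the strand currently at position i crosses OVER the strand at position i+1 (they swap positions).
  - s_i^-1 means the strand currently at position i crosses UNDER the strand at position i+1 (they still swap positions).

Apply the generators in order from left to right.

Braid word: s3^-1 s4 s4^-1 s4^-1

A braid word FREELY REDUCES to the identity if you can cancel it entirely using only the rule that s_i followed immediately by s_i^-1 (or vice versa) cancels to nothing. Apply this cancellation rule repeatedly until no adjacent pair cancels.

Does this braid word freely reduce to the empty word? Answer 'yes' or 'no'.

Answer: no

Derivation:
Gen 1 (s3^-1): push. Stack: [s3^-1]
Gen 2 (s4): push. Stack: [s3^-1 s4]
Gen 3 (s4^-1): cancels prior s4. Stack: [s3^-1]
Gen 4 (s4^-1): push. Stack: [s3^-1 s4^-1]
Reduced word: s3^-1 s4^-1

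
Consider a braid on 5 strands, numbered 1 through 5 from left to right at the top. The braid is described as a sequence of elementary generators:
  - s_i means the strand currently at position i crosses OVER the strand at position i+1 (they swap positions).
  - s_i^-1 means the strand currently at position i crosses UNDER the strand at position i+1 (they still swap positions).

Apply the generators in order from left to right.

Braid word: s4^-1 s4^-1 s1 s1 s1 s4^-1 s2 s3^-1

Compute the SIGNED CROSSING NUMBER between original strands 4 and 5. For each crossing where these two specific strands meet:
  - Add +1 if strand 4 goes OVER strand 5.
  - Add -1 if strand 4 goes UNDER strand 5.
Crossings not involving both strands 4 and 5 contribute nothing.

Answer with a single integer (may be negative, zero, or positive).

Answer: -1

Derivation:
Gen 1: 4 under 5. Both 4&5? yes. Contrib: -1. Sum: -1
Gen 2: 5 under 4. Both 4&5? yes. Contrib: +1. Sum: 0
Gen 3: crossing 1x2. Both 4&5? no. Sum: 0
Gen 4: crossing 2x1. Both 4&5? no. Sum: 0
Gen 5: crossing 1x2. Both 4&5? no. Sum: 0
Gen 6: 4 under 5. Both 4&5? yes. Contrib: -1. Sum: -1
Gen 7: crossing 1x3. Both 4&5? no. Sum: -1
Gen 8: crossing 1x5. Both 4&5? no. Sum: -1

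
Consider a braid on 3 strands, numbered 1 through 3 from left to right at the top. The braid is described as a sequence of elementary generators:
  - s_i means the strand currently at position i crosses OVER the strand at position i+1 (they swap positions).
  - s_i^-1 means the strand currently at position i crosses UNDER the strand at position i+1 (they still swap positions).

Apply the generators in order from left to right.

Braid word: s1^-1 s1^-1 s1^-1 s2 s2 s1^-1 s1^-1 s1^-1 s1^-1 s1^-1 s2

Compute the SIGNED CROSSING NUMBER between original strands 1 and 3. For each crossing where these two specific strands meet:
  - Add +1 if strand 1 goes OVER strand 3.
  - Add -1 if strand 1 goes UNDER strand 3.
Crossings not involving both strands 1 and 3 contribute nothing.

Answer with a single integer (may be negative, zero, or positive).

Answer: 0

Derivation:
Gen 1: crossing 1x2. Both 1&3? no. Sum: 0
Gen 2: crossing 2x1. Both 1&3? no. Sum: 0
Gen 3: crossing 1x2. Both 1&3? no. Sum: 0
Gen 4: 1 over 3. Both 1&3? yes. Contrib: +1. Sum: 1
Gen 5: 3 over 1. Both 1&3? yes. Contrib: -1. Sum: 0
Gen 6: crossing 2x1. Both 1&3? no. Sum: 0
Gen 7: crossing 1x2. Both 1&3? no. Sum: 0
Gen 8: crossing 2x1. Both 1&3? no. Sum: 0
Gen 9: crossing 1x2. Both 1&3? no. Sum: 0
Gen 10: crossing 2x1. Both 1&3? no. Sum: 0
Gen 11: crossing 2x3. Both 1&3? no. Sum: 0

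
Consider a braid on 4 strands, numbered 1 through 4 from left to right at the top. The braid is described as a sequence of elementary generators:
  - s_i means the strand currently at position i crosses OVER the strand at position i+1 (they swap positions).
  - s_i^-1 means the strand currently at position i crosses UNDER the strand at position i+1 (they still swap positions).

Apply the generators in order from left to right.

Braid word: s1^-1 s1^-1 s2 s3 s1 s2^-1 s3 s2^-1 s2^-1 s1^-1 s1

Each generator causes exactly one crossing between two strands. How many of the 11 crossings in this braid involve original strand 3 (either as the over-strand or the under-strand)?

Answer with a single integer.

Answer: 4

Derivation:
Gen 1: crossing 1x2. Involves strand 3? no. Count so far: 0
Gen 2: crossing 2x1. Involves strand 3? no. Count so far: 0
Gen 3: crossing 2x3. Involves strand 3? yes. Count so far: 1
Gen 4: crossing 2x4. Involves strand 3? no. Count so far: 1
Gen 5: crossing 1x3. Involves strand 3? yes. Count so far: 2
Gen 6: crossing 1x4. Involves strand 3? no. Count so far: 2
Gen 7: crossing 1x2. Involves strand 3? no. Count so far: 2
Gen 8: crossing 4x2. Involves strand 3? no. Count so far: 2
Gen 9: crossing 2x4. Involves strand 3? no. Count so far: 2
Gen 10: crossing 3x4. Involves strand 3? yes. Count so far: 3
Gen 11: crossing 4x3. Involves strand 3? yes. Count so far: 4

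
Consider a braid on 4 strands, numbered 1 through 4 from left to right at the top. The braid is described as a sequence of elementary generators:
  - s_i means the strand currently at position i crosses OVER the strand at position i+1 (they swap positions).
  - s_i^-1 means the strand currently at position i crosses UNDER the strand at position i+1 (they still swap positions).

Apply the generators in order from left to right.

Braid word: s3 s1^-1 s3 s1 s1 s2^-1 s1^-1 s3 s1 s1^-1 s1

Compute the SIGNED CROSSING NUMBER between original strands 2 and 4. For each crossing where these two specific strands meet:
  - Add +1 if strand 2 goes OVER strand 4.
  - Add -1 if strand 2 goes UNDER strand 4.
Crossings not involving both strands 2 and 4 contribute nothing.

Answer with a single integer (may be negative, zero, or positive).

Gen 1: crossing 3x4. Both 2&4? no. Sum: 0
Gen 2: crossing 1x2. Both 2&4? no. Sum: 0
Gen 3: crossing 4x3. Both 2&4? no. Sum: 0
Gen 4: crossing 2x1. Both 2&4? no. Sum: 0
Gen 5: crossing 1x2. Both 2&4? no. Sum: 0
Gen 6: crossing 1x3. Both 2&4? no. Sum: 0
Gen 7: crossing 2x3. Both 2&4? no. Sum: 0
Gen 8: crossing 1x4. Both 2&4? no. Sum: 0
Gen 9: crossing 3x2. Both 2&4? no. Sum: 0
Gen 10: crossing 2x3. Both 2&4? no. Sum: 0
Gen 11: crossing 3x2. Both 2&4? no. Sum: 0

Answer: 0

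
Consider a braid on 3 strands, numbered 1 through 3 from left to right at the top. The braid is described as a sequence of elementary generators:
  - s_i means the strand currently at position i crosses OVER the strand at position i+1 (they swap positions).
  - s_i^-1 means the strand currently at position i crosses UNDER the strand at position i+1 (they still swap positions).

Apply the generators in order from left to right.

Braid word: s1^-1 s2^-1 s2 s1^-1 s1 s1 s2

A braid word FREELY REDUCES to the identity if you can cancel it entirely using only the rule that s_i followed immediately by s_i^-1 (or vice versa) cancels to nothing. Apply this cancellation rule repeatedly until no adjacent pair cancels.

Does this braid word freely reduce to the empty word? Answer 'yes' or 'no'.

Answer: no

Derivation:
Gen 1 (s1^-1): push. Stack: [s1^-1]
Gen 2 (s2^-1): push. Stack: [s1^-1 s2^-1]
Gen 3 (s2): cancels prior s2^-1. Stack: [s1^-1]
Gen 4 (s1^-1): push. Stack: [s1^-1 s1^-1]
Gen 5 (s1): cancels prior s1^-1. Stack: [s1^-1]
Gen 6 (s1): cancels prior s1^-1. Stack: []
Gen 7 (s2): push. Stack: [s2]
Reduced word: s2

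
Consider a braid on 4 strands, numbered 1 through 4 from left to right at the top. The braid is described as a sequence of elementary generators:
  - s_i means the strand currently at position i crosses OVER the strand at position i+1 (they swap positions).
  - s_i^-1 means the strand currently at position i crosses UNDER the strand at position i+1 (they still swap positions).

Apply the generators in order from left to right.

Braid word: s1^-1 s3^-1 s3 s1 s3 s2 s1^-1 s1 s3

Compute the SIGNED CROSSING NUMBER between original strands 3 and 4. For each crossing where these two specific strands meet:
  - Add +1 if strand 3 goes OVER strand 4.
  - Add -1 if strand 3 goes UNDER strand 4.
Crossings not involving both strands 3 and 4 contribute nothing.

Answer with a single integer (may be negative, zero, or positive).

Gen 1: crossing 1x2. Both 3&4? no. Sum: 0
Gen 2: 3 under 4. Both 3&4? yes. Contrib: -1. Sum: -1
Gen 3: 4 over 3. Both 3&4? yes. Contrib: -1. Sum: -2
Gen 4: crossing 2x1. Both 3&4? no. Sum: -2
Gen 5: 3 over 4. Both 3&4? yes. Contrib: +1. Sum: -1
Gen 6: crossing 2x4. Both 3&4? no. Sum: -1
Gen 7: crossing 1x4. Both 3&4? no. Sum: -1
Gen 8: crossing 4x1. Both 3&4? no. Sum: -1
Gen 9: crossing 2x3. Both 3&4? no. Sum: -1

Answer: -1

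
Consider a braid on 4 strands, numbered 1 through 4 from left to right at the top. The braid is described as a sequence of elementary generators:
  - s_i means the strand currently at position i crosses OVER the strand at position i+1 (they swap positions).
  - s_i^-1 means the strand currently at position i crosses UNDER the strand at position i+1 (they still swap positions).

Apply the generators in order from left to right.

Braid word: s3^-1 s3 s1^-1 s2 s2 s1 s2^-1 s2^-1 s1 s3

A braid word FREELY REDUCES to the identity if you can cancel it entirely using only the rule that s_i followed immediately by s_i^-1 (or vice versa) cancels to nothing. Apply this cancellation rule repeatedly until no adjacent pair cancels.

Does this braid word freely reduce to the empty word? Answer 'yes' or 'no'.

Gen 1 (s3^-1): push. Stack: [s3^-1]
Gen 2 (s3): cancels prior s3^-1. Stack: []
Gen 3 (s1^-1): push. Stack: [s1^-1]
Gen 4 (s2): push. Stack: [s1^-1 s2]
Gen 5 (s2): push. Stack: [s1^-1 s2 s2]
Gen 6 (s1): push. Stack: [s1^-1 s2 s2 s1]
Gen 7 (s2^-1): push. Stack: [s1^-1 s2 s2 s1 s2^-1]
Gen 8 (s2^-1): push. Stack: [s1^-1 s2 s2 s1 s2^-1 s2^-1]
Gen 9 (s1): push. Stack: [s1^-1 s2 s2 s1 s2^-1 s2^-1 s1]
Gen 10 (s3): push. Stack: [s1^-1 s2 s2 s1 s2^-1 s2^-1 s1 s3]
Reduced word: s1^-1 s2 s2 s1 s2^-1 s2^-1 s1 s3

Answer: no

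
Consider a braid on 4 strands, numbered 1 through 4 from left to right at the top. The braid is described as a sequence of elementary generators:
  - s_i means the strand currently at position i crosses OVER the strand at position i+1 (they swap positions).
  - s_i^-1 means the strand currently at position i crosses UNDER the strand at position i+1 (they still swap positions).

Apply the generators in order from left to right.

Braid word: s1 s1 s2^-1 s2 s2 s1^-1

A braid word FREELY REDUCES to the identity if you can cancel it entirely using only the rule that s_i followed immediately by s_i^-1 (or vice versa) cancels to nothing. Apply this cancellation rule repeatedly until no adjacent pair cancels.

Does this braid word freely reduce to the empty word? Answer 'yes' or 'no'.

Answer: no

Derivation:
Gen 1 (s1): push. Stack: [s1]
Gen 2 (s1): push. Stack: [s1 s1]
Gen 3 (s2^-1): push. Stack: [s1 s1 s2^-1]
Gen 4 (s2): cancels prior s2^-1. Stack: [s1 s1]
Gen 5 (s2): push. Stack: [s1 s1 s2]
Gen 6 (s1^-1): push. Stack: [s1 s1 s2 s1^-1]
Reduced word: s1 s1 s2 s1^-1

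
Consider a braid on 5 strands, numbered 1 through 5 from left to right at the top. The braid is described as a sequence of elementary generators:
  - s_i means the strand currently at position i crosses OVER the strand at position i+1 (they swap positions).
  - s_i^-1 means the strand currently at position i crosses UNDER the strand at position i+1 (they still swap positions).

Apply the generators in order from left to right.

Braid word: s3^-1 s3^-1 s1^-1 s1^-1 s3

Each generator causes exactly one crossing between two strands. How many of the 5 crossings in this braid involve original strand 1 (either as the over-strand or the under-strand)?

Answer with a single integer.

Gen 1: crossing 3x4. Involves strand 1? no. Count so far: 0
Gen 2: crossing 4x3. Involves strand 1? no. Count so far: 0
Gen 3: crossing 1x2. Involves strand 1? yes. Count so far: 1
Gen 4: crossing 2x1. Involves strand 1? yes. Count so far: 2
Gen 5: crossing 3x4. Involves strand 1? no. Count so far: 2

Answer: 2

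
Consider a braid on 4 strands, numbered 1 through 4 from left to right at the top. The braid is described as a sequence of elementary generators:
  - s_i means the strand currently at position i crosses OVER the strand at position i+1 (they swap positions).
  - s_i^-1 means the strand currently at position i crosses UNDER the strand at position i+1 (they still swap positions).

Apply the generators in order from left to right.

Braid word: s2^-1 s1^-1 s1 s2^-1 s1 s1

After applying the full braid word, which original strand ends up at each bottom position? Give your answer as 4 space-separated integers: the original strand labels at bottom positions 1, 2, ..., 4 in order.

Answer: 1 2 3 4

Derivation:
Gen 1 (s2^-1): strand 2 crosses under strand 3. Perm now: [1 3 2 4]
Gen 2 (s1^-1): strand 1 crosses under strand 3. Perm now: [3 1 2 4]
Gen 3 (s1): strand 3 crosses over strand 1. Perm now: [1 3 2 4]
Gen 4 (s2^-1): strand 3 crosses under strand 2. Perm now: [1 2 3 4]
Gen 5 (s1): strand 1 crosses over strand 2. Perm now: [2 1 3 4]
Gen 6 (s1): strand 2 crosses over strand 1. Perm now: [1 2 3 4]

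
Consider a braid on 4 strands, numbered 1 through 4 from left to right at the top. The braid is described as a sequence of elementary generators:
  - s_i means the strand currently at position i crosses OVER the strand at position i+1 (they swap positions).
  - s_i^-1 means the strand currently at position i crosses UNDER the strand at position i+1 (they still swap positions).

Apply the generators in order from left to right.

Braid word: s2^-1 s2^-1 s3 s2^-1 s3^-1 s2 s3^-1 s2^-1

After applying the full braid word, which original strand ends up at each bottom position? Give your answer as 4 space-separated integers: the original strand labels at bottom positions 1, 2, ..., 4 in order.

Gen 1 (s2^-1): strand 2 crosses under strand 3. Perm now: [1 3 2 4]
Gen 2 (s2^-1): strand 3 crosses under strand 2. Perm now: [1 2 3 4]
Gen 3 (s3): strand 3 crosses over strand 4. Perm now: [1 2 4 3]
Gen 4 (s2^-1): strand 2 crosses under strand 4. Perm now: [1 4 2 3]
Gen 5 (s3^-1): strand 2 crosses under strand 3. Perm now: [1 4 3 2]
Gen 6 (s2): strand 4 crosses over strand 3. Perm now: [1 3 4 2]
Gen 7 (s3^-1): strand 4 crosses under strand 2. Perm now: [1 3 2 4]
Gen 8 (s2^-1): strand 3 crosses under strand 2. Perm now: [1 2 3 4]

Answer: 1 2 3 4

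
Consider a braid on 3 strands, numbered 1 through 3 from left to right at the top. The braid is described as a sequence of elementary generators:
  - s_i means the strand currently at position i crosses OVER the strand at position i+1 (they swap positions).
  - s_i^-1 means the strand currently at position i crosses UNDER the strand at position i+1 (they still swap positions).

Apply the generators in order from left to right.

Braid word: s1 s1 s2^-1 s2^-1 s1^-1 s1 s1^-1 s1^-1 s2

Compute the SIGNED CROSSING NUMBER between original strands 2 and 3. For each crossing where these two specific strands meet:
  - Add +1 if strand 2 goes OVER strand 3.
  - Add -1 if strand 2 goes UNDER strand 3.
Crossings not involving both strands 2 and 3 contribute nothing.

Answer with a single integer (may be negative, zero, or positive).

Answer: 1

Derivation:
Gen 1: crossing 1x2. Both 2&3? no. Sum: 0
Gen 2: crossing 2x1. Both 2&3? no. Sum: 0
Gen 3: 2 under 3. Both 2&3? yes. Contrib: -1. Sum: -1
Gen 4: 3 under 2. Both 2&3? yes. Contrib: +1. Sum: 0
Gen 5: crossing 1x2. Both 2&3? no. Sum: 0
Gen 6: crossing 2x1. Both 2&3? no. Sum: 0
Gen 7: crossing 1x2. Both 2&3? no. Sum: 0
Gen 8: crossing 2x1. Both 2&3? no. Sum: 0
Gen 9: 2 over 3. Both 2&3? yes. Contrib: +1. Sum: 1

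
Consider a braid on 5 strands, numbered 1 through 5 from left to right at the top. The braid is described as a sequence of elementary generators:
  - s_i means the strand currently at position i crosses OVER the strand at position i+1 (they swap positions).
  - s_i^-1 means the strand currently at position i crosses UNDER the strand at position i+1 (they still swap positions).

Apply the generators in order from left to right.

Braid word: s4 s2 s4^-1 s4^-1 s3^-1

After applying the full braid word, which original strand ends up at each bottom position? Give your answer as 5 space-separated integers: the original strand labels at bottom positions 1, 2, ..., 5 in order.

Answer: 1 3 5 2 4

Derivation:
Gen 1 (s4): strand 4 crosses over strand 5. Perm now: [1 2 3 5 4]
Gen 2 (s2): strand 2 crosses over strand 3. Perm now: [1 3 2 5 4]
Gen 3 (s4^-1): strand 5 crosses under strand 4. Perm now: [1 3 2 4 5]
Gen 4 (s4^-1): strand 4 crosses under strand 5. Perm now: [1 3 2 5 4]
Gen 5 (s3^-1): strand 2 crosses under strand 5. Perm now: [1 3 5 2 4]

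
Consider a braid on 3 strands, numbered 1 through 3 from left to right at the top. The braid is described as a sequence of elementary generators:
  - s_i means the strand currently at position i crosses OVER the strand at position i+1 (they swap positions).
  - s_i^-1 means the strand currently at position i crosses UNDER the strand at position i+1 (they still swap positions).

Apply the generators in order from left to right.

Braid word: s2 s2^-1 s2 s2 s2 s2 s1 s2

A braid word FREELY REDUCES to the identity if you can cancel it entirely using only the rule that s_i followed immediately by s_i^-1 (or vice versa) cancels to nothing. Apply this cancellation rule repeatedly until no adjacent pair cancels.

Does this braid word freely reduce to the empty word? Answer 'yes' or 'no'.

Gen 1 (s2): push. Stack: [s2]
Gen 2 (s2^-1): cancels prior s2. Stack: []
Gen 3 (s2): push. Stack: [s2]
Gen 4 (s2): push. Stack: [s2 s2]
Gen 5 (s2): push. Stack: [s2 s2 s2]
Gen 6 (s2): push. Stack: [s2 s2 s2 s2]
Gen 7 (s1): push. Stack: [s2 s2 s2 s2 s1]
Gen 8 (s2): push. Stack: [s2 s2 s2 s2 s1 s2]
Reduced word: s2 s2 s2 s2 s1 s2

Answer: no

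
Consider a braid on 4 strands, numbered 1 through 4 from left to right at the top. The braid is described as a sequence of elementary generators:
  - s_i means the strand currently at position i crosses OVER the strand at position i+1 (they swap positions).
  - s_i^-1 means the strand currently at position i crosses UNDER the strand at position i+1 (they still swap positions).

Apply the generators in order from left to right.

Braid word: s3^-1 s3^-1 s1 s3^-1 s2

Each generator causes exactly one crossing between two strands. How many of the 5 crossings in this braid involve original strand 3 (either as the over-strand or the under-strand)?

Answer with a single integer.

Gen 1: crossing 3x4. Involves strand 3? yes. Count so far: 1
Gen 2: crossing 4x3. Involves strand 3? yes. Count so far: 2
Gen 3: crossing 1x2. Involves strand 3? no. Count so far: 2
Gen 4: crossing 3x4. Involves strand 3? yes. Count so far: 3
Gen 5: crossing 1x4. Involves strand 3? no. Count so far: 3

Answer: 3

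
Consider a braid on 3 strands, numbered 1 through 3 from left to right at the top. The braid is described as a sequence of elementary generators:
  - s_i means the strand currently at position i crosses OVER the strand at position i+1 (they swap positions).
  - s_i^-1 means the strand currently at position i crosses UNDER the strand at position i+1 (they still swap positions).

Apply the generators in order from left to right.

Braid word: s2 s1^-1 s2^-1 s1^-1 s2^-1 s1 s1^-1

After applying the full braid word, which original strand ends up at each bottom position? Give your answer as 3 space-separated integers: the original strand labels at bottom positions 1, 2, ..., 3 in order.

Answer: 2 1 3

Derivation:
Gen 1 (s2): strand 2 crosses over strand 3. Perm now: [1 3 2]
Gen 2 (s1^-1): strand 1 crosses under strand 3. Perm now: [3 1 2]
Gen 3 (s2^-1): strand 1 crosses under strand 2. Perm now: [3 2 1]
Gen 4 (s1^-1): strand 3 crosses under strand 2. Perm now: [2 3 1]
Gen 5 (s2^-1): strand 3 crosses under strand 1. Perm now: [2 1 3]
Gen 6 (s1): strand 2 crosses over strand 1. Perm now: [1 2 3]
Gen 7 (s1^-1): strand 1 crosses under strand 2. Perm now: [2 1 3]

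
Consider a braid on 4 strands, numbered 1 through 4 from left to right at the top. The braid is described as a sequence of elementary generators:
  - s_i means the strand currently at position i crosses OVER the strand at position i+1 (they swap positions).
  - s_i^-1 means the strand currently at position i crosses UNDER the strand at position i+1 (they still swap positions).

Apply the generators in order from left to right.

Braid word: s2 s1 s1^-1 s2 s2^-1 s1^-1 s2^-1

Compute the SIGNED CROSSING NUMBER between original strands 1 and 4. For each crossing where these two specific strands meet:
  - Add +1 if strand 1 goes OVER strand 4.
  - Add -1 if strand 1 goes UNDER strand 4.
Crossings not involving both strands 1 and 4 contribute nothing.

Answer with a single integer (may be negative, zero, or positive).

Answer: 0

Derivation:
Gen 1: crossing 2x3. Both 1&4? no. Sum: 0
Gen 2: crossing 1x3. Both 1&4? no. Sum: 0
Gen 3: crossing 3x1. Both 1&4? no. Sum: 0
Gen 4: crossing 3x2. Both 1&4? no. Sum: 0
Gen 5: crossing 2x3. Both 1&4? no. Sum: 0
Gen 6: crossing 1x3. Both 1&4? no. Sum: 0
Gen 7: crossing 1x2. Both 1&4? no. Sum: 0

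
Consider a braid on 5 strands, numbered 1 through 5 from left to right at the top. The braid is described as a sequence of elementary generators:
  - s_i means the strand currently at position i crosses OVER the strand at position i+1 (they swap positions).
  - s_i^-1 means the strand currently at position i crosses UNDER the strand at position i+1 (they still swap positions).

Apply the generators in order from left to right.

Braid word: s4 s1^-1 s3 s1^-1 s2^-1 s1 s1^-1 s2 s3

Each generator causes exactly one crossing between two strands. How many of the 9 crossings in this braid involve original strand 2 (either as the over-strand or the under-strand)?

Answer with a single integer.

Answer: 4

Derivation:
Gen 1: crossing 4x5. Involves strand 2? no. Count so far: 0
Gen 2: crossing 1x2. Involves strand 2? yes. Count so far: 1
Gen 3: crossing 3x5. Involves strand 2? no. Count so far: 1
Gen 4: crossing 2x1. Involves strand 2? yes. Count so far: 2
Gen 5: crossing 2x5. Involves strand 2? yes. Count so far: 3
Gen 6: crossing 1x5. Involves strand 2? no. Count so far: 3
Gen 7: crossing 5x1. Involves strand 2? no. Count so far: 3
Gen 8: crossing 5x2. Involves strand 2? yes. Count so far: 4
Gen 9: crossing 5x3. Involves strand 2? no. Count so far: 4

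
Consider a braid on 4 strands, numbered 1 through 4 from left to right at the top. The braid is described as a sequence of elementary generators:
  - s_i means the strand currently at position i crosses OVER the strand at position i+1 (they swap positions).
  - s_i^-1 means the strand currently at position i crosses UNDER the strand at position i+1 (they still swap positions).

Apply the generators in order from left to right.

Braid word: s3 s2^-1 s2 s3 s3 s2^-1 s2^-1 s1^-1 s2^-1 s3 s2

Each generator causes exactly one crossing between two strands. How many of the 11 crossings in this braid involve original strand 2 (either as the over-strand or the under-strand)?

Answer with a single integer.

Answer: 5

Derivation:
Gen 1: crossing 3x4. Involves strand 2? no. Count so far: 0
Gen 2: crossing 2x4. Involves strand 2? yes. Count so far: 1
Gen 3: crossing 4x2. Involves strand 2? yes. Count so far: 2
Gen 4: crossing 4x3. Involves strand 2? no. Count so far: 2
Gen 5: crossing 3x4. Involves strand 2? no. Count so far: 2
Gen 6: crossing 2x4. Involves strand 2? yes. Count so far: 3
Gen 7: crossing 4x2. Involves strand 2? yes. Count so far: 4
Gen 8: crossing 1x2. Involves strand 2? yes. Count so far: 5
Gen 9: crossing 1x4. Involves strand 2? no. Count so far: 5
Gen 10: crossing 1x3. Involves strand 2? no. Count so far: 5
Gen 11: crossing 4x3. Involves strand 2? no. Count so far: 5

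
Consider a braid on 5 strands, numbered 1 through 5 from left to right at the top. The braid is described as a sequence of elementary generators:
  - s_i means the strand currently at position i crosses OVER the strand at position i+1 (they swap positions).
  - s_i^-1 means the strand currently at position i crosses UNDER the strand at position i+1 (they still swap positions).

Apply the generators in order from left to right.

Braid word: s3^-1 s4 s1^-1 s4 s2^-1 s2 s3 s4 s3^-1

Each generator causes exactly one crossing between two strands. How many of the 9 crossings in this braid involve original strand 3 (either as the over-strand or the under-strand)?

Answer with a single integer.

Gen 1: crossing 3x4. Involves strand 3? yes. Count so far: 1
Gen 2: crossing 3x5. Involves strand 3? yes. Count so far: 2
Gen 3: crossing 1x2. Involves strand 3? no. Count so far: 2
Gen 4: crossing 5x3. Involves strand 3? yes. Count so far: 3
Gen 5: crossing 1x4. Involves strand 3? no. Count so far: 3
Gen 6: crossing 4x1. Involves strand 3? no. Count so far: 3
Gen 7: crossing 4x3. Involves strand 3? yes. Count so far: 4
Gen 8: crossing 4x5. Involves strand 3? no. Count so far: 4
Gen 9: crossing 3x5. Involves strand 3? yes. Count so far: 5

Answer: 5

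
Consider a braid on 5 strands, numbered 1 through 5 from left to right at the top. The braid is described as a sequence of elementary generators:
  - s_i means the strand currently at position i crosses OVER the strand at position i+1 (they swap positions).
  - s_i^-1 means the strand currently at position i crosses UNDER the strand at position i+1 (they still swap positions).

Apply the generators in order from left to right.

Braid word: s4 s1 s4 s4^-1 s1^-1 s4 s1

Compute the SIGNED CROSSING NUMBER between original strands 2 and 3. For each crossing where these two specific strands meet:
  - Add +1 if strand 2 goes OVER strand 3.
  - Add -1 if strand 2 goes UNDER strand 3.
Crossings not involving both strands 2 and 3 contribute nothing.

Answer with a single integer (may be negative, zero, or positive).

Gen 1: crossing 4x5. Both 2&3? no. Sum: 0
Gen 2: crossing 1x2. Both 2&3? no. Sum: 0
Gen 3: crossing 5x4. Both 2&3? no. Sum: 0
Gen 4: crossing 4x5. Both 2&3? no. Sum: 0
Gen 5: crossing 2x1. Both 2&3? no. Sum: 0
Gen 6: crossing 5x4. Both 2&3? no. Sum: 0
Gen 7: crossing 1x2. Both 2&3? no. Sum: 0

Answer: 0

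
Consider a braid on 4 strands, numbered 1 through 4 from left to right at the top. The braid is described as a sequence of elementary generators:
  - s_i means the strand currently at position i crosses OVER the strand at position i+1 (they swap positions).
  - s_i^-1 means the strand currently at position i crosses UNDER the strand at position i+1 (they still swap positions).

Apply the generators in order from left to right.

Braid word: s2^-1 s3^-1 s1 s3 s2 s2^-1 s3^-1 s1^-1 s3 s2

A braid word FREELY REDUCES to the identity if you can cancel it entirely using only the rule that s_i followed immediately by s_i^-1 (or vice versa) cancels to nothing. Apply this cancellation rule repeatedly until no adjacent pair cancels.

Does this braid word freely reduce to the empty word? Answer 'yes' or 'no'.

Answer: yes

Derivation:
Gen 1 (s2^-1): push. Stack: [s2^-1]
Gen 2 (s3^-1): push. Stack: [s2^-1 s3^-1]
Gen 3 (s1): push. Stack: [s2^-1 s3^-1 s1]
Gen 4 (s3): push. Stack: [s2^-1 s3^-1 s1 s3]
Gen 5 (s2): push. Stack: [s2^-1 s3^-1 s1 s3 s2]
Gen 6 (s2^-1): cancels prior s2. Stack: [s2^-1 s3^-1 s1 s3]
Gen 7 (s3^-1): cancels prior s3. Stack: [s2^-1 s3^-1 s1]
Gen 8 (s1^-1): cancels prior s1. Stack: [s2^-1 s3^-1]
Gen 9 (s3): cancels prior s3^-1. Stack: [s2^-1]
Gen 10 (s2): cancels prior s2^-1. Stack: []
Reduced word: (empty)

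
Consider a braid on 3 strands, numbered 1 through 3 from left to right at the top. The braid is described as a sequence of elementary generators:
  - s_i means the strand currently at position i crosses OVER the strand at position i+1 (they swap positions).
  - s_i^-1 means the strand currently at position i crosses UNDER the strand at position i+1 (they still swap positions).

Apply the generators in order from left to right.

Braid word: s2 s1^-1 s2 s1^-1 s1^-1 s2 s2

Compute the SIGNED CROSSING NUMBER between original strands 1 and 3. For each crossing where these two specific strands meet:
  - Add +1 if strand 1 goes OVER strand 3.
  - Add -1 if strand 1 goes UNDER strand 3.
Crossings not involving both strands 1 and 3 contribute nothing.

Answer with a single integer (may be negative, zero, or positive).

Answer: -1

Derivation:
Gen 1: crossing 2x3. Both 1&3? no. Sum: 0
Gen 2: 1 under 3. Both 1&3? yes. Contrib: -1. Sum: -1
Gen 3: crossing 1x2. Both 1&3? no. Sum: -1
Gen 4: crossing 3x2. Both 1&3? no. Sum: -1
Gen 5: crossing 2x3. Both 1&3? no. Sum: -1
Gen 6: crossing 2x1. Both 1&3? no. Sum: -1
Gen 7: crossing 1x2. Both 1&3? no. Sum: -1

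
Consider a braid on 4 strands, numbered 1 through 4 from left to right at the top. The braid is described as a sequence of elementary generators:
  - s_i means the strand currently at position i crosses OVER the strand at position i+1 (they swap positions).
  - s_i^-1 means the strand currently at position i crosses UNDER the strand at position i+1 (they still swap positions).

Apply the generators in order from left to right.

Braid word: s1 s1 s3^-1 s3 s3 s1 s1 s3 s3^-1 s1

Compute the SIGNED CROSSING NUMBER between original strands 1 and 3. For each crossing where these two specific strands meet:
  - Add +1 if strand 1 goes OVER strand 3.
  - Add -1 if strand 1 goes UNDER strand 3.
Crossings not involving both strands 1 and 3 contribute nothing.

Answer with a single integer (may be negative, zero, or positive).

Gen 1: crossing 1x2. Both 1&3? no. Sum: 0
Gen 2: crossing 2x1. Both 1&3? no. Sum: 0
Gen 3: crossing 3x4. Both 1&3? no. Sum: 0
Gen 4: crossing 4x3. Both 1&3? no. Sum: 0
Gen 5: crossing 3x4. Both 1&3? no. Sum: 0
Gen 6: crossing 1x2. Both 1&3? no. Sum: 0
Gen 7: crossing 2x1. Both 1&3? no. Sum: 0
Gen 8: crossing 4x3. Both 1&3? no. Sum: 0
Gen 9: crossing 3x4. Both 1&3? no. Sum: 0
Gen 10: crossing 1x2. Both 1&3? no. Sum: 0

Answer: 0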